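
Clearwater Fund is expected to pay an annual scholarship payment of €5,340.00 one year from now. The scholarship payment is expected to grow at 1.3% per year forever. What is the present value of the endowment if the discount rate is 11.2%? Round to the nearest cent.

€53939.39

Growing perpetuity: P = D₁ / (r − g) = €5,340.0000 / (0.112 − 0.013) = €53,939.39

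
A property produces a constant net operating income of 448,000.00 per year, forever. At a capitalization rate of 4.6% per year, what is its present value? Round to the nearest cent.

Level perpetuity: PV = C / r = 448,000.00 / 0.046 = 9,739,130.43

9739130.43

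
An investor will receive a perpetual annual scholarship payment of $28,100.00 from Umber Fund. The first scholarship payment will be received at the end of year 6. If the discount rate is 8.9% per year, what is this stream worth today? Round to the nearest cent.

Value at end of year 5: C / r = $28,100.00 / 0.089 = $315,730.3371
Discount to today: PV = $315,730.3371 / (1 + 0.089)^5 = $315,730.3371 / 1.531579 = $206,146.95

$206146.95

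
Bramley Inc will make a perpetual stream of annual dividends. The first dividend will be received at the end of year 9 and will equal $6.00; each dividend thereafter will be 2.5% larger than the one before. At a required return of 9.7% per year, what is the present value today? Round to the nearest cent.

Value at end of year 8: C₁ / (r − g) = $6.00 / (0.097 − 0.025) = $83.3333
Discount to today: PV = $83.3333 / (1 + 0.097)^8 = $83.3333 / 2.097264 = $39.73

$39.73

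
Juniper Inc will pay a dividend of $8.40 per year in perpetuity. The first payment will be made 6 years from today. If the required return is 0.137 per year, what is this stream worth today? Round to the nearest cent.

Value at end of year 5: C / r = $8.40 / 0.137 = $61.3139
Discount to today: PV = $61.3139 / (1 + 0.137)^5 = $61.3139 / 1.900213 = $32.27

$32.27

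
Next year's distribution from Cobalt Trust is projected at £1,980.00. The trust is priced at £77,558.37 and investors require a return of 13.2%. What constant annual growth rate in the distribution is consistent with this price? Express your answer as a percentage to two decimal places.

10.65%

P = D₁/(r−g) ⇒ g = r − D₁/P = 0.132 − £1,980.00/£77,558.37 = 0.106471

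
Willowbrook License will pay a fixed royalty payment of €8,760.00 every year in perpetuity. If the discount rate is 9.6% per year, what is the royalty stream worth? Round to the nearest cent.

€91250.00

Level perpetuity: PV = C / r = €8,760.00 / 0.096 = €91,250.00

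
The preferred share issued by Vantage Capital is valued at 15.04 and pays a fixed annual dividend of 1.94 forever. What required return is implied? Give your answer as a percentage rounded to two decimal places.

P = C/r ⇒ r = C/P = 1.94/15.04 = 0.128989

12.90%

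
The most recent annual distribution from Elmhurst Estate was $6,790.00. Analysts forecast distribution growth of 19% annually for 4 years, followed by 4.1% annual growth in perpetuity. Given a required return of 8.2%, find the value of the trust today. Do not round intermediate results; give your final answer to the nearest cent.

$286889.24

D_1 = 8080.10000
D_2 = 9615.31900
D_3 = 11442.22961
D_4 = 13616.25324
Terminal value at year 4: TV = D_4×(1+g_2)/(r−g_2) = 14174.51962/0.041 = 345719.99070
P_0 = D_1/(1+r)^1 + D_2/(1+r)^2 + D_3/(1+r)^3 + D_4/(1+r)^4 + TV/(1+r)^4
    = 7467.74492 + 8213.13905 + 9032.93481 + 9934.55862 + 252240.86646 = 286889.24386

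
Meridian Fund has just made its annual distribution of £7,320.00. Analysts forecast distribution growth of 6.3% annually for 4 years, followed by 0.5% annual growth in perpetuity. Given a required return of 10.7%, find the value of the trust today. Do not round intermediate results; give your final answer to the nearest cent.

D_1 = 7781.16000
D_2 = 8271.37308
D_3 = 8792.46958
D_4 = 9346.39517
Terminal value at year 4: TV = D_4×(1+g_2)/(r−g_2) = 9393.12714/0.102 = 92089.48180
P_0 = D_1/(1+r)^1 + D_2/(1+r)^2 + D_3/(1+r)^3 + D_4/(1+r)^4 + TV/(1+r)^4
    = 7029.05149 + 6749.66733 + 6481.38787 + 6223.77173 + 61322.45676 = 87806.33518

£87806.34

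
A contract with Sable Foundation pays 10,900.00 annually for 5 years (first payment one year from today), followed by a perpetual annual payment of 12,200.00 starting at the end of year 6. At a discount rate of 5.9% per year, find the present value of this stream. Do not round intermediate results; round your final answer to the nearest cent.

201288.66

PV of 5-year annuity: 10,900.00 × [1 − (1+0.059)^−5] / 0.059 = 46039.94220
Perpetuity value at year 5: 12,200.00 / 0.059 = 206779.66102
PV of perpetuity: 206779.66102 / (1+0.059)^5 = 155248.71654
Total PV = 46039.94220 + 155248.71654 = 201288.65874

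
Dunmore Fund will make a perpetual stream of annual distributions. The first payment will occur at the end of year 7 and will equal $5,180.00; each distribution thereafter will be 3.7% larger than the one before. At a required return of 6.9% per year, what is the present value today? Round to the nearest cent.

$108470.98

Value at end of year 6: C₁ / (r − g) = $5,180.00 / (0.069 − 0.037) = $161,875.0000
Discount to today: PV = $161,875.0000 / (1 + 0.069)^6 = $161,875.0000 / 1.492335 = $108,470.98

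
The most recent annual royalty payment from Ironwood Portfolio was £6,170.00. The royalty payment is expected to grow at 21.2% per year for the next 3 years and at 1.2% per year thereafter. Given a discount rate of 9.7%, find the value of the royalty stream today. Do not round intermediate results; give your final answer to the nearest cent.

£121737.49

D_1 = 7478.04000
D_2 = 9063.38448
D_3 = 10984.82199
Terminal value at year 3: TV = D_3×(1+g_2)/(r−g_2) = 11116.63985/0.085 = 130783.99828
P_0 = D_1/(1+r)^1 + D_2/(1+r)^2 + D_3/(1+r)^3 + TV/(1+r)^3
    = 6816.80948 + 7531.42488 + 8320.95438 + 99068.30387 = 121737.49261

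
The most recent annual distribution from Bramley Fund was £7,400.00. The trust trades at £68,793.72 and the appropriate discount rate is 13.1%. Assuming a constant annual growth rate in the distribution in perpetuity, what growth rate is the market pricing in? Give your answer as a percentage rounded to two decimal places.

2.12%

P = D₀(1+g)/(r−g) ⇒ P(r−g) = D₀(1+g) ⇒ g(P+D₀) = P·r − D₀
g = (P·r − D₀)/(P + D₀) = (£68,793.72×0.131 − £7,400.00) / (£68,793.72 + £7,400.00) = 0.021156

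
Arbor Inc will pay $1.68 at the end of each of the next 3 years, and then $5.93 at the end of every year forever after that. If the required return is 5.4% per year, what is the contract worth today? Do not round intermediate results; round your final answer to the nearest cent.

PV of 3-year annuity: $1.68 × [1 − (1+0.054)^−3] / 0.054 = 4.54098
Perpetuity value at year 3: $5.93 / 0.054 = 109.81481
PV of perpetuity: 109.81481 / (1+0.054)^3 = 93.78623
Total PV = 4.54098 + 93.78623 = 98.32722

$98.33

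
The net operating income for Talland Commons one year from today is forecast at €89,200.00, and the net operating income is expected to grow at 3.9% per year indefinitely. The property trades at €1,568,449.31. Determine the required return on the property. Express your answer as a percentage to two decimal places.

9.59%

P = D₁/(r − g) ⇒ r = D₁/P + g = €89,200.0000/€1,568,449.31 + 0.039 = 0.056871 + 0.039 = 0.095871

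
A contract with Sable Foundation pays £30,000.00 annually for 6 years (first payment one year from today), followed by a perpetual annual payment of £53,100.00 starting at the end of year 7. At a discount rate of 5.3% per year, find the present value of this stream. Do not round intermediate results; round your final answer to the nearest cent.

PV of 6-year annuity: £30,000.00 × [1 − (1+0.053)^−6] / 0.053 = 150820.70552
Perpetuity value at year 6: £53,100.00 / 0.053 = 1001886.79245
PV of perpetuity: 1001886.79245 / (1+0.053)^6 = 734934.14368
Total PV = 150820.70552 + 734934.14368 = 885754.84920

£885754.85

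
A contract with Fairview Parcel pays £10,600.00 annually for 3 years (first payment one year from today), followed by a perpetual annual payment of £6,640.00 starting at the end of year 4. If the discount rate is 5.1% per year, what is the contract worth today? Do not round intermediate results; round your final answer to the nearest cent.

PV of 3-year annuity: £10,600.00 × [1 − (1+0.051)^−3] / 0.051 = 28812.42433
Perpetuity value at year 3: £6,640.00 / 0.051 = 130196.07843
PV of perpetuity: 130196.07843 / (1+0.051)^3 = 112147.54092
Total PV = 28812.42433 + 112147.54092 = 140959.96526

£140959.97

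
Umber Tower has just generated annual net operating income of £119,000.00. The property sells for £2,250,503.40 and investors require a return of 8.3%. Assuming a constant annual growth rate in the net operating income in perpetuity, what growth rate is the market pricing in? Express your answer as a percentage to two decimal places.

P = D₀(1+g)/(r−g) ⇒ P(r−g) = D₀(1+g) ⇒ g(P+D₀) = P·r − D₀
g = (P·r − D₀)/(P + D₀) = (£2,250,503.40×0.083 − £119,000.00) / (£2,250,503.40 + £119,000.00) = 0.028610

2.86%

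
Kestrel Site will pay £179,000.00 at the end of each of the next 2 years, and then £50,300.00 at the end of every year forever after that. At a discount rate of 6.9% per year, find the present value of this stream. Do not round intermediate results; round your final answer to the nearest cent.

PV of 2-year annuity: £179,000.00 × [1 − (1+0.069)^−2] / 0.069 = 324084.38860
Perpetuity value at year 2: £50,300.00 / 0.069 = 728985.50725
PV of perpetuity: 728985.50725 / (1+0.069)^2 = 637915.98352
Total PV = 324084.38860 + 637915.98352 = 962000.37212

£962000.37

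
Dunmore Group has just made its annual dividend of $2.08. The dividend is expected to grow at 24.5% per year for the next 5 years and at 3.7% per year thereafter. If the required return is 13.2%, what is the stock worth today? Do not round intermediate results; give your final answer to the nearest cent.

$50.50

D_1 = 2.58960
D_2 = 3.22405
D_3 = 4.01394
D_4 = 4.99736
D_5 = 6.22171
Terminal value at year 5: TV = D_5×(1+g_2)/(r−g_2) = 6.45192/0.095 = 67.91493
P_0 = D_1/(1+r)^1 + D_2/(1+r)^2 + D_3/(1+r)^3 + D_4/(1+r)^4 + D_5/(1+r)^5 + TV/(1+r)^5
    = 2.28763 + 2.51599 + 2.76715 + 3.04337 + 3.34717 + 36.53702 = 50.49833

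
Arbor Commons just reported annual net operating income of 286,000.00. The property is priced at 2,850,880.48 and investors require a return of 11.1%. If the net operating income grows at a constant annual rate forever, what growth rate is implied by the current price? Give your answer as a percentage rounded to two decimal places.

P = D₀(1+g)/(r−g) ⇒ P(r−g) = D₀(1+g) ⇒ g(P+D₀) = P·r − D₀
g = (P·r − D₀)/(P + D₀) = (2,850,880.48×0.111 − 286,000.00) / (2,850,880.48 + 286,000.00) = 0.009706

0.97%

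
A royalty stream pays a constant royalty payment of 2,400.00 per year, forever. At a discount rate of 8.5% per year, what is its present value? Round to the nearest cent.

28235.29

Level perpetuity: PV = C / r = 2,400.00 / 0.085 = 28,235.29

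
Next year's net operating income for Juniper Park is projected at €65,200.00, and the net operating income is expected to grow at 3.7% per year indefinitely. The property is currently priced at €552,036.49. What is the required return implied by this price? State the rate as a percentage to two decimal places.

P = D₁/(r − g) ⇒ r = D₁/P + g = €65,200.0000/€552,036.49 + 0.037 = 0.118108 + 0.037 = 0.155108

15.51%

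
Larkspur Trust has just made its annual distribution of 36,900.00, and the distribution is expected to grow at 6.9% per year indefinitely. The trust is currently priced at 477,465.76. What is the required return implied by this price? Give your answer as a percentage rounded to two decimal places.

15.16%

D₁ = 36,900.00 × 1.069 = 39,446.1000
P = D₁/(r − g) ⇒ r = D₁/P + g = 39,446.1000/477,465.76 + 0.069 = 0.082616 + 0.069 = 0.151616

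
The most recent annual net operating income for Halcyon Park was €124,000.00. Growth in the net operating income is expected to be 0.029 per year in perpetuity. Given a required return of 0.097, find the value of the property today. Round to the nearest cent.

D₁ = D₀ × (1 + g) = €124,000.00 × 1.029 = €127,596.0000
Growing perpetuity: P = D₁ / (r − g) = €127,596.0000 / (0.097 − 0.029) = €1,876,411.76

€1876411.76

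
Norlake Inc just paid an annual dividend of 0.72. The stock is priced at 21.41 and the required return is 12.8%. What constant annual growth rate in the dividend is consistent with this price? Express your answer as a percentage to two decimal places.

9.13%

P = D₀(1+g)/(r−g) ⇒ P(r−g) = D₀(1+g) ⇒ g(P+D₀) = P·r − D₀
g = (P·r − D₀)/(P + D₀) = (21.41×0.128 − 0.72) / (21.41 + 0.72) = 0.091300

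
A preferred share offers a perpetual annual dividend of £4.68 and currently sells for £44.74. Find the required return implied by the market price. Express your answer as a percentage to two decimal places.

10.46%

P = C/r ⇒ r = C/P = £4.68/£44.74 = 0.104604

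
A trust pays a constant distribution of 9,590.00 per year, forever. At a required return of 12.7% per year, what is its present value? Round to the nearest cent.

75511.81

Level perpetuity: PV = C / r = 9,590.00 / 0.127 = 75,511.81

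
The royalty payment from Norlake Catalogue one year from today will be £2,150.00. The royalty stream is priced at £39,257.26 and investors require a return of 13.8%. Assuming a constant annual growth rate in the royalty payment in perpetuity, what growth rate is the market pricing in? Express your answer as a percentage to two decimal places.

8.32%

P = D₁/(r−g) ⇒ g = r − D₁/P = 0.138 − £2,150.00/£39,257.26 = 0.083233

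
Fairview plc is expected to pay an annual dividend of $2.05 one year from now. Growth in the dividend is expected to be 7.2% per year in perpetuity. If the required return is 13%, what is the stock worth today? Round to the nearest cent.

$35.34

Growing perpetuity: P = D₁ / (r − g) = $2.0500 / (0.13 − 0.072) = $35.34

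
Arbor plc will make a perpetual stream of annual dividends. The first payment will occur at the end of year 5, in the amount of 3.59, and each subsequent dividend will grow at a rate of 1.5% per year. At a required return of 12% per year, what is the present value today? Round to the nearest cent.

Value at end of year 4: C₁ / (r − g) = 3.59 / (0.12 − 0.015) = 34.1905
Discount to today: PV = 34.1905 / (1 + 0.12)^4 = 34.1905 / 1.573519 = 21.73

21.73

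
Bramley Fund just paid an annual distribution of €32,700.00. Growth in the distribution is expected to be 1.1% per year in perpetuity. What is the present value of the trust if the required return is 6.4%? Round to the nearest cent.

€623767.92

D₁ = D₀ × (1 + g) = €32,700.00 × 1.011 = €33,059.7000
Growing perpetuity: P = D₁ / (r − g) = €33,059.7000 / (0.064 − 0.011) = €623,767.92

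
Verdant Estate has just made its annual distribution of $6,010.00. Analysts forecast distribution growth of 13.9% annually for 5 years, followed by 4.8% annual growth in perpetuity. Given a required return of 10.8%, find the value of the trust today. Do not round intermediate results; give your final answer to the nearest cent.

D_1 = 6845.39000
D_2 = 7796.89921
D_3 = 8880.66820
D_4 = 10115.08108
D_5 = 11521.07735
Terminal value at year 5: TV = D_5×(1+g_2)/(r−g_2) = 12074.08906/0.06 = 201234.81772
P_0 = D_1/(1+r)^1 + D_2/(1+r)^2 + D_3/(1+r)^3 + D_4/(1+r)^4 + D_5/(1+r)^5 + TV/(1+r)^5
    = 6178.14982 + 6351.00419 + 6528.69474 + 6711.35678 + 6899.12940 + 120504.79346 = 153173.12839

$153173.13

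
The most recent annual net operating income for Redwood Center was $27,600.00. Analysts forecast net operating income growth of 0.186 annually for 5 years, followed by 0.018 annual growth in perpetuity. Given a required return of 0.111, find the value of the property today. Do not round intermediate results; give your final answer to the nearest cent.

D_1 = 32733.60000
D_2 = 38822.04960
D_3 = 46042.95083
D_4 = 54606.93968
D_5 = 64763.83046
Terminal value at year 5: TV = D_5×(1+g_2)/(r−g_2) = 65929.57941/0.093 = 708920.20869
P_0 = D_1/(1+r)^1 + D_2/(1+r)^2 + D_3/(1+r)^3 + D_4/(1+r)^4 + D_5/(1+r)^5 + TV/(1+r)^5
    = 29463.18632 + 31452.15029 + 33575.38276 + 35841.94775 + 38261.52118 + 418819.66198 = 587413.85028

$587413.85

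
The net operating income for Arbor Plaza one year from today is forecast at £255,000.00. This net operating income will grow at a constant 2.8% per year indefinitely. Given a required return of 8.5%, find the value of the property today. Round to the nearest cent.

£4473684.21

Growing perpetuity: P = D₁ / (r − g) = £255,000.0000 / (0.085 − 0.028) = £4,473,684.21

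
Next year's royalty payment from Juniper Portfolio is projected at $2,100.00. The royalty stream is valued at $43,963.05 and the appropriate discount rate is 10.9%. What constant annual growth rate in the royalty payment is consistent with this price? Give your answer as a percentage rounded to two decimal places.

P = D₁/(r−g) ⇒ g = r − D₁/P = 0.109 − $2,100.00/$43,963.05 = 0.061233

6.12%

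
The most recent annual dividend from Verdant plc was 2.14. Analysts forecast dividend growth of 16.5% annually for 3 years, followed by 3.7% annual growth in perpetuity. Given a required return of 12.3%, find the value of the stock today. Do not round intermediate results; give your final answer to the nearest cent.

D_1 = 2.49310
D_2 = 2.90446
D_3 = 3.38370
Terminal value at year 3: TV = D_3×(1+g_2)/(r−g_2) = 3.50889/0.086 = 40.80110
P_0 = D_1/(1+r)^1 + D_2/(1+r)^2 + D_3/(1+r)^3 + TV/(1+r)^3
    = 2.22004 + 2.30306 + 2.38920 + 28.80929 = 35.72159

35.72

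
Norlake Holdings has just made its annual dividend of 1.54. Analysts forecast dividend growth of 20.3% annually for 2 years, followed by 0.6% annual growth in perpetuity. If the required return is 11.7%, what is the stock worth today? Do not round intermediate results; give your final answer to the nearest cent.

D_1 = 1.85262
D_2 = 2.22870
Terminal value at year 2: TV = D_2×(1+g_2)/(r−g_2) = 2.24207/0.111 = 20.19887
P_0 = D_1/(1+r)^1 + D_2/(1+r)^2 + TV/(1+r)^2
    = 1.65857 + 1.78626 + 16.18902 = 19.63385

19.63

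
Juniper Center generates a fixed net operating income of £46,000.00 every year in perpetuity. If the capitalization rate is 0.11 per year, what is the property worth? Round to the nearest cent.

£418181.82

Level perpetuity: PV = C / r = £46,000.00 / 0.11 = £418,181.82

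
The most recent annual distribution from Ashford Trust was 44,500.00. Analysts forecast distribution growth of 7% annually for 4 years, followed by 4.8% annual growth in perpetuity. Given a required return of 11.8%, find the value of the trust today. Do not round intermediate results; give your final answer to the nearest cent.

D_1 = 47615.00000
D_2 = 50948.05000
D_3 = 54514.41350
D_4 = 58330.42244
Terminal value at year 4: TV = D_4×(1+g_2)/(r−g_2) = 61130.28272/0.07 = 873289.75318
P_0 = D_1/(1+r)^1 + D_2/(1+r)^2 + D_3/(1+r)^3 + D_4/(1+r)^4 + TV/(1+r)^4
    = 42589.44544 + 40760.91826 + 39010.89673 + 37336.01029 + 558973.41113 = 718670.68185

718670.68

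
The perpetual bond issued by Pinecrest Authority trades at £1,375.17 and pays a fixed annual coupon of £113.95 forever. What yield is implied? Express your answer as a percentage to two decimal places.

P = C/r ⇒ r = C/P = £113.95/£1,375.17 = 0.082862

8.29%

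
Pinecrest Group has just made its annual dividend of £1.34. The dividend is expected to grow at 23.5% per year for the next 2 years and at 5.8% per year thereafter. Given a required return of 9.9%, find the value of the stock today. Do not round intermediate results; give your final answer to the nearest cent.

D_1 = 1.65490
D_2 = 2.04380
Terminal value at year 2: TV = D_2×(1+g_2)/(r−g_2) = 2.16234/0.041 = 52.74005
P_0 = D_1/(1+r)^1 + D_2/(1+r)^2 + TV/(1+r)^2
    = 1.50582 + 1.69217 + 43.66617 = 46.86416

£46.86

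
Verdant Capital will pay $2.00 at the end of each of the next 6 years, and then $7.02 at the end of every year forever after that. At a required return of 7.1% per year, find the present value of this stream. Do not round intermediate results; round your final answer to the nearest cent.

PV of 6-year annuity: $2.00 × [1 − (1+0.071)^−6] / 0.071 = 9.50372
Perpetuity value at year 6: $7.02 / 0.071 = 98.87324
PV of perpetuity: 98.87324 / (1+0.071)^6 = 65.51518
Total PV = 9.50372 + 65.51518 = 75.01890

$75.02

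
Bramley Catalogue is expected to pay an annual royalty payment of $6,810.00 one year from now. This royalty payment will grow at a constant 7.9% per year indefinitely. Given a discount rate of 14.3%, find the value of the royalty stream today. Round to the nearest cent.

Growing perpetuity: P = D₁ / (r − g) = $6,810.0000 / (0.143 − 0.079) = $106,406.25

$106406.25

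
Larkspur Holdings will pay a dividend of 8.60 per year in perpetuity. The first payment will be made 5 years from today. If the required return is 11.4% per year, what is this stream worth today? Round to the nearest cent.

Value at end of year 4: C / r = 8.60 / 0.114 = 75.4386
Discount to today: PV = 75.4386 / (1 + 0.114)^4 = 75.4386 / 1.540071 = 48.98

48.98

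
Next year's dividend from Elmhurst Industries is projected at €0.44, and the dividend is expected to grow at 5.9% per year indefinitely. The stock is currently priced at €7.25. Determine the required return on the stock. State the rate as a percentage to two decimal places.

11.97%

P = D₁/(r − g) ⇒ r = D₁/P + g = €0.4400/€7.25 + 0.059 = 0.060690 + 0.059 = 0.119690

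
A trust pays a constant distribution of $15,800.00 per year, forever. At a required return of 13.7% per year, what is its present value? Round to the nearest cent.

Level perpetuity: PV = C / r = $15,800.00 / 0.137 = $115,328.47

$115328.47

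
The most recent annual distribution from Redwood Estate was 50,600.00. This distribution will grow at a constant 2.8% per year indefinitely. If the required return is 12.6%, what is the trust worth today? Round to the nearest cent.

530783.67

D₁ = D₀ × (1 + g) = 50,600.00 × 1.028 = 52,016.8000
Growing perpetuity: P = D₁ / (r − g) = 52,016.8000 / (0.126 − 0.028) = 530,783.67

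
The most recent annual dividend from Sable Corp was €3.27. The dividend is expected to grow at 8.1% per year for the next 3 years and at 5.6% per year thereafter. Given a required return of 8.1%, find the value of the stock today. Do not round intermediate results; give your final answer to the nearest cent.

€147.93

D_1 = 3.53487
D_2 = 3.82119
D_3 = 4.13071
Terminal value at year 3: TV = D_3×(1+g_2)/(r−g_2) = 4.36203/0.025 = 174.48124
P_0 = D_1/(1+r)^1 + D_2/(1+r)^2 + D_3/(1+r)^3 + TV/(1+r)^3
    = 3.27000 + 3.27000 + 3.27000 + 138.12480 = 147.93480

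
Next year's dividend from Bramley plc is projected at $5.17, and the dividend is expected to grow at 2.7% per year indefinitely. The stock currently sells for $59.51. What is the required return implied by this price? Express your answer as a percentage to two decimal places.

P = D₁/(r − g) ⇒ r = D₁/P + g = $5.1700/$59.51 + 0.027 = 0.086876 + 0.027 = 0.113876

11.39%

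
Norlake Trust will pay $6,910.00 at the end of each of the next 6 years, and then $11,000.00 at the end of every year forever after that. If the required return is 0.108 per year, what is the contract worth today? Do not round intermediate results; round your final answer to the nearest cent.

$84448.80

PV of 6-year annuity: $6,910.00 × [1 − (1+0.108)^−6] / 0.108 = 29402.21874
Perpetuity value at year 6: $11,000.00 / 0.108 = 101851.85185
PV of perpetuity: 101851.85185 / (1+0.108)^6 = 55046.58324
Total PV = 29402.21874 + 55046.58324 = 84448.80198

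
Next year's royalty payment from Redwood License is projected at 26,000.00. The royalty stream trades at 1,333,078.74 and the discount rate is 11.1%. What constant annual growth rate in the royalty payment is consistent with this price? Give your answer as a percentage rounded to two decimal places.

9.15%

P = D₁/(r−g) ⇒ g = r − D₁/P = 0.111 − 26,000.00/1,333,078.74 = 0.091496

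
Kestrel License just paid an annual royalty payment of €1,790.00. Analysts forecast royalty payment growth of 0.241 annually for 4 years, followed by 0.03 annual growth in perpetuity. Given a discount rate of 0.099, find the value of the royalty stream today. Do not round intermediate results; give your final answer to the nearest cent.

D_1 = 2221.39000
D_2 = 2756.74499
D_3 = 3421.12053
D_4 = 4245.61058
Terminal value at year 4: TV = D_4×(1+g_2)/(r−g_2) = 4372.97890/0.069 = 63376.50577
P_0 = D_1/(1+r)^1 + D_2/(1+r)^2 + D_3/(1+r)^3 + D_4/(1+r)^4 + TV/(1+r)^4
    = 2021.28298 + 2282.44967 + 2577.36127 + 2910.37792 + 43444.77189 = 53236.24373

€53236.24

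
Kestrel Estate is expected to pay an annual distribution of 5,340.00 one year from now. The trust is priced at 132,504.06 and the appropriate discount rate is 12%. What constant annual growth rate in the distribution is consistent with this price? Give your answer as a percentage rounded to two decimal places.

7.97%

P = D₁/(r−g) ⇒ g = r − D₁/P = 0.12 − 5,340.00/132,504.06 = 0.079699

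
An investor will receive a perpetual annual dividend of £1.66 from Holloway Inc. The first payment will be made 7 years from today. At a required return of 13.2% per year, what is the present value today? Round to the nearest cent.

Value at end of year 6: C / r = £1.66 / 0.132 = £12.5758
Discount to today: PV = £12.5758 / (1 + 0.132)^6 = £12.5758 / 2.104159 = £5.98

£5.98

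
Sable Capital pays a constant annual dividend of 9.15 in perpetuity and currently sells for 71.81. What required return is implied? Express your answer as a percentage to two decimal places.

12.74%

P = C/r ⇒ r = C/P = 9.15/71.81 = 0.127420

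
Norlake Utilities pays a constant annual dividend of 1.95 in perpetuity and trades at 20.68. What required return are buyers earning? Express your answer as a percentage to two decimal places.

9.43%

P = C/r ⇒ r = C/P = 1.95/20.68 = 0.094294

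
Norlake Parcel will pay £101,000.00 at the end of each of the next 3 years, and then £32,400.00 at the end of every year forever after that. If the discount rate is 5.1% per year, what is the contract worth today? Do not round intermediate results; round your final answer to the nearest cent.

£821759.43

PV of 3-year annuity: £101,000.00 × [1 − (1+0.051)^−3] / 0.051 = 274533.47714
Perpetuity value at year 3: £32,400.00 / 0.051 = 635294.11765
PV of perpetuity: 635294.11765 / (1+0.051)^3 = 547225.95270
Total PV = 274533.47714 + 547225.95270 = 821759.42984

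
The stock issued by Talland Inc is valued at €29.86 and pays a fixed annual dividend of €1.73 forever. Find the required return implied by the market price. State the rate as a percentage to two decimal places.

5.79%

P = C/r ⇒ r = C/P = €1.73/€29.86 = 0.057937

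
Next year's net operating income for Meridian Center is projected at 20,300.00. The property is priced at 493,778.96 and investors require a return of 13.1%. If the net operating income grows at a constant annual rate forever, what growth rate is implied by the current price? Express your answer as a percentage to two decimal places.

P = D₁/(r−g) ⇒ g = r − D₁/P = 0.131 − 20,300.00/493,778.96 = 0.089888

8.99%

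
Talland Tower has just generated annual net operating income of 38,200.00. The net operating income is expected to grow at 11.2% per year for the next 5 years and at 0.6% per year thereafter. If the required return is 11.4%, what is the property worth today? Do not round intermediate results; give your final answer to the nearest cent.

D_1 = 42478.40000
D_2 = 47235.98080
D_3 = 52526.41065
D_4 = 58409.36864
D_5 = 64951.21793
Terminal value at year 5: TV = D_5×(1+g_2)/(r−g_2) = 65340.92524/0.108 = 605008.56702
P_0 = D_1/(1+r)^1 + D_2/(1+r)^2 + D_3/(1+r)^3 + D_4/(1+r)^4 + D_5/(1+r)^5 + TV/(1+r)^5
    = 38131.41831 + 38062.95975 + 37994.62410 + 37926.41113 + 37858.32062 + 352643.24580 = 542616.97971

542616.98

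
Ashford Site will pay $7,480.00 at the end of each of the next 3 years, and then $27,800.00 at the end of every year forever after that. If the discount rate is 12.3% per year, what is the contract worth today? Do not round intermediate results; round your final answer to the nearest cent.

$177461.55

PV of 3-year annuity: $7,480.00 × [1 − (1+0.123)^−3] / 0.123 = 17873.48494
Perpetuity value at year 3: $27,800.00 / 0.123 = 226016.26016
PV of perpetuity: 226016.26016 / (1+0.123)^3 = 159588.06748
Total PV = 17873.48494 + 159588.06748 = 177461.55242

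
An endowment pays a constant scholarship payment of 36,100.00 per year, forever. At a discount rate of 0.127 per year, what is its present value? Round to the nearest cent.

284251.97

Level perpetuity: PV = C / r = 36,100.00 / 0.127 = 284,251.97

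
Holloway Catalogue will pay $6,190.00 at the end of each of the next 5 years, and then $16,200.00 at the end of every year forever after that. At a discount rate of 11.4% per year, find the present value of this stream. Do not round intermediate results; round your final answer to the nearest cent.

$105478.60

PV of 5-year annuity: $6,190.00 × [1 − (1+0.114)^−5] / 0.114 = 22649.25646
Perpetuity value at year 5: $16,200.00 / 0.114 = 142105.26316
PV of perpetuity: 142105.26316 / (1+0.114)^5 = 82829.34156
Total PV = 22649.25646 + 82829.34156 = 105478.59802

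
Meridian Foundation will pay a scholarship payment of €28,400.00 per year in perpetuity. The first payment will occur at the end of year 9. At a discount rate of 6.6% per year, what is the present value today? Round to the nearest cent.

€258057.67

Value at end of year 8: C / r = €28,400.00 / 0.066 = €430,303.0303
Discount to today: PV = €430,303.0303 / (1 + 0.066)^8 = €430,303.0303 / 1.667468 = €258,057.67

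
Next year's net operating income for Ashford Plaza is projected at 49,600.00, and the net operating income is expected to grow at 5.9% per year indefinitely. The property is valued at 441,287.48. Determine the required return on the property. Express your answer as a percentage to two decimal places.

P = D₁/(r − g) ⇒ r = D₁/P + g = 49,600.0000/441,287.48 + 0.059 = 0.112398 + 0.059 = 0.171398

17.14%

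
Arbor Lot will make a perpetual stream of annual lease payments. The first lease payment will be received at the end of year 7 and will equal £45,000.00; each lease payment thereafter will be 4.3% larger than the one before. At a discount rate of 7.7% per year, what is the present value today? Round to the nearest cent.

Value at end of year 6: C₁ / (r − g) = £45,000.00 / (0.077 − 0.043) = £1,323,529.4118
Discount to today: PV = £1,323,529.4118 / (1 + 0.077)^6 = £1,323,529.4118 / 1.560609 = £848,084.99

£848084.99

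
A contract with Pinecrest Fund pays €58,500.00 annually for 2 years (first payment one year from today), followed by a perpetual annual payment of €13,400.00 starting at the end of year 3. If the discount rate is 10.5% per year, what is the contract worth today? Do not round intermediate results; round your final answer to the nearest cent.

PV of 2-year annuity: €58,500.00 × [1 − (1+0.105)^−2] / 0.105 = 100851.74341
Perpetuity value at year 2: €13,400.00 / 0.105 = 127619.04762
PV of perpetuity: 127619.04762 / (1+0.105)^2 = 104517.96451
Total PV = 100851.74341 + 104517.96451 = 205369.70792

€205369.71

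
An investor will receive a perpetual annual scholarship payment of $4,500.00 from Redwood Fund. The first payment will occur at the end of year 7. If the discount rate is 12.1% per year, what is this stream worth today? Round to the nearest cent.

Value at end of year 6: C / r = $4,500.00 / 0.121 = $37,190.0826
Discount to today: PV = $37,190.0826 / (1 + 0.121)^6 = $37,190.0826 / 1.984420 = $18,741.03

$18741.03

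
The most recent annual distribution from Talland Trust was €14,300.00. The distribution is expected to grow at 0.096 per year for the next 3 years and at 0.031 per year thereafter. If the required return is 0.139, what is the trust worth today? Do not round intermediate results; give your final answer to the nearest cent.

€161369.00

D_1 = 15672.80000
D_2 = 17177.38880
D_3 = 18826.41812
Terminal value at year 3: TV = D_3×(1+g_2)/(r−g_2) = 19410.03709/0.108 = 179722.56562
P_0 = D_1/(1+r)^1 + D_2/(1+r)^2 + D_3/(1+r)^3 + TV/(1+r)^3
    = 13760.14047 + 13240.66195 + 12740.79499 + 121627.40404 = 161369.00146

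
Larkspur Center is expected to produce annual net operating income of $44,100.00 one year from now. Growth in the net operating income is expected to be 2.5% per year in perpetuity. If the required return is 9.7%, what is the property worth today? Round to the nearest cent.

Growing perpetuity: P = D₁ / (r − g) = $44,100.0000 / (0.097 − 0.025) = $612,500.00

$612500.00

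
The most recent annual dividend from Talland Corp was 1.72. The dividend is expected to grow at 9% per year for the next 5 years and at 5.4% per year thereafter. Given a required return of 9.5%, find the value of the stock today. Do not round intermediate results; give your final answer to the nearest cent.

51.70

D_1 = 1.87480
D_2 = 2.04353
D_3 = 2.22745
D_4 = 2.42792
D_5 = 2.64643
Terminal value at year 5: TV = D_5×(1+g_2)/(r−g_2) = 2.78934/0.041 = 68.03270
P_0 = D_1/(1+r)^1 + D_2/(1+r)^2 + D_3/(1+r)^3 + D_4/(1+r)^4 + D_5/(1+r)^5 + TV/(1+r)^5
    = 1.71215 + 1.70433 + 1.69655 + 1.68880 + 1.68109 + 43.21625 = 51.69916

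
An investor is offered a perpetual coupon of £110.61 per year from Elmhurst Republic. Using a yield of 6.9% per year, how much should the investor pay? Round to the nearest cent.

£1603.04

Level perpetuity: PV = C / r = £110.61 / 0.069 = £1,603.04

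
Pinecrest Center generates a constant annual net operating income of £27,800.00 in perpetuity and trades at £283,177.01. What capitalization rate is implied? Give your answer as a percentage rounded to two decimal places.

P = C/r ⇒ r = C/P = £27,800.00/£283,177.01 = 0.098172

9.82%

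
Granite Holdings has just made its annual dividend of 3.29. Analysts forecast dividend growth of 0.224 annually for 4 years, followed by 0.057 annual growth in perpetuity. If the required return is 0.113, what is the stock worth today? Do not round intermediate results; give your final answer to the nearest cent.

107.61

D_1 = 4.02696
D_2 = 4.92900
D_3 = 6.03309
D_4 = 7.38451
Terminal value at year 4: TV = D_4×(1+g_2)/(r−g_2) = 7.80543/0.056 = 139.38259
P_0 = D_1/(1+r)^1 + D_2/(1+r)^2 + D_3/(1+r)^3 + D_4/(1+r)^4 + TV/(1+r)^4
    = 3.61811 + 3.97895 + 4.37577 + 4.81217 + 90.82970 = 107.61470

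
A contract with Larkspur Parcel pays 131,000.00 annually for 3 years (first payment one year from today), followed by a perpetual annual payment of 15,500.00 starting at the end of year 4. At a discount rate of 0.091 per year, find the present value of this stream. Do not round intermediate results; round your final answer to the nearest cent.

PV of 3-year annuity: 131,000.00 × [1 − (1+0.091)^−3] / 0.091 = 331009.50719
Perpetuity value at year 3: 15,500.00 / 0.091 = 170329.67033
PV of perpetuity: 170329.67033 / (1+0.091)^3 = 131164.42330
Total PV = 331009.50719 + 131164.42330 = 462173.93048

462173.93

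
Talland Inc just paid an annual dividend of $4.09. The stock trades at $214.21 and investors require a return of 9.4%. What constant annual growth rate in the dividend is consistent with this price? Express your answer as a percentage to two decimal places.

P = D₀(1+g)/(r−g) ⇒ P(r−g) = D₀(1+g) ⇒ g(P+D₀) = P·r − D₀
g = (P·r − D₀)/(P + D₀) = ($214.21×0.094 − $4.09) / ($214.21 + $4.09) = 0.073503

7.35%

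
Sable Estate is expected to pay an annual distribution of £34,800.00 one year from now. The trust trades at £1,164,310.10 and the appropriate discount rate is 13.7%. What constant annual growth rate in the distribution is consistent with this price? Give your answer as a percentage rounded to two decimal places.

P = D₁/(r−g) ⇒ g = r − D₁/P = 0.137 − £34,800.00/£1,164,310.10 = 0.107111

10.71%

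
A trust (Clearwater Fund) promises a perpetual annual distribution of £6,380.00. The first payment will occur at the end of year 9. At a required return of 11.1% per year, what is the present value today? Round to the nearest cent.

£24761.97

Value at end of year 8: C / r = £6,380.00 / 0.111 = £57,477.4775
Discount to today: PV = £57,477.4775 / (1 + 0.111)^8 = £57,477.4775 / 2.321200 = £24,761.97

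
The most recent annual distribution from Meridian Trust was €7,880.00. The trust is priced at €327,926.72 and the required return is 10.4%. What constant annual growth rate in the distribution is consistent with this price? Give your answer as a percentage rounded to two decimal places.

7.81%

P = D₀(1+g)/(r−g) ⇒ P(r−g) = D₀(1+g) ⇒ g(P+D₀) = P·r − D₀
g = (P·r − D₀)/(P + D₀) = (€327,926.72×0.104 − €7,880.00) / (€327,926.72 + €7,880.00) = 0.078094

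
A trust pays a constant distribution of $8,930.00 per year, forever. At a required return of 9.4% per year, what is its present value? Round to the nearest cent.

$95000.00

Level perpetuity: PV = C / r = $8,930.00 / 0.094 = $95,000.00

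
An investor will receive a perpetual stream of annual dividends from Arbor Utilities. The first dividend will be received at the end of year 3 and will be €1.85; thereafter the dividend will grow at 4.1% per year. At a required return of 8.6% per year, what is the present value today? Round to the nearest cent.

€34.86

Value at end of year 2: C₁ / (r − g) = €1.85 / (0.086 − 0.041) = €41.1111
Discount to today: PV = €41.1111 / (1 + 0.086)^2 = €41.1111 / 1.179396 = €34.86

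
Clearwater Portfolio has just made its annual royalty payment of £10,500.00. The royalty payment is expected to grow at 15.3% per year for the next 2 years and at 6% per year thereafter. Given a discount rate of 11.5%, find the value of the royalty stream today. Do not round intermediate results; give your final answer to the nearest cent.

D_1 = 12106.50000
D_2 = 13958.79450
Terminal value at year 2: TV = D_2×(1+g_2)/(r−g_2) = 14796.32217/0.055 = 269024.03945
P_0 = D_1/(1+r)^1 + D_2/(1+r)^2 + TV/(1+r)^2
    = 10857.84753 + 11227.89077 + 216392.07662 = 238477.81492

£238477.81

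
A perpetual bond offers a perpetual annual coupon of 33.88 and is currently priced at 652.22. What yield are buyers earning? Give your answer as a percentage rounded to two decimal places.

P = C/r ⇒ r = C/P = 33.88/652.22 = 0.051946

5.19%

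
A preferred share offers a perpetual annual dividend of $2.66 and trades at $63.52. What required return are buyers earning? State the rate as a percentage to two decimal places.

P = C/r ⇒ r = C/P = $2.66/$63.52 = 0.041877

4.19%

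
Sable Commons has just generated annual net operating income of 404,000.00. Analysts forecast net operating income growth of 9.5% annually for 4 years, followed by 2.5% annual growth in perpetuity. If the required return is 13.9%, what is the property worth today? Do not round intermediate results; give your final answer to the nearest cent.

D_1 = 442380.00000
D_2 = 484406.10000
D_3 = 530424.67950
D_4 = 580815.02405
Terminal value at year 4: TV = D_4×(1+g_2)/(r−g_2) = 595335.39965/0.114 = 5222240.34784
P_0 = D_1/(1+r)^1 + D_2/(1+r)^2 + D_3/(1+r)^3 + D_4/(1+r)^4 + TV/(1+r)^4
    = 388393.32748 + 373389.54661 + 358965.36746 + 345098.39980 + 3102858.41925 = 4568705.06060

4568705.06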